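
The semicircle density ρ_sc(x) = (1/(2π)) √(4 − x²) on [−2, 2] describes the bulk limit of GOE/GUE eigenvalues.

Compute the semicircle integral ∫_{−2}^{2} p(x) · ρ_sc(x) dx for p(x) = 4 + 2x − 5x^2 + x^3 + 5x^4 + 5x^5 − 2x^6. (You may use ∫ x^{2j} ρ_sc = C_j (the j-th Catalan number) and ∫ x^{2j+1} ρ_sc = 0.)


Write p(x) = Σ a_i x^i, split into monomials and integrate each against ρ_sc separately.
Using ∫ x^{2j} ρ_sc = C_j = (1/(j+1)) C(2j, j) (Catalan numbers) and ∫ x^{2j+1} ρ_sc = 0 (odd monomials vanish by symmetry):
  i = 0 (even): a_0 · C_{0} = 4 · 1 = 4
  i = 1 (odd): ∫ x^1 ρ_sc = 0 (vanishes)
  i = 2 (even): a_2 · C_{1} = -5 · 1 = -5
  i = 3 (odd): ∫ x^3 ρ_sc = 0 (vanishes)
  i = 4 (even): a_4 · C_{2} = 5 · 2 = 10
  i = 5 (odd): ∫ x^5 ρ_sc = 0 (vanishes)
  i = 6 (even): a_6 · C_{3} = -2 · 5 = -10

Summing the contributions: ∫_{−2}^{2} p(x) ρ_sc(x) dx = 4 + (-5) + 10 + (-10) = -1.


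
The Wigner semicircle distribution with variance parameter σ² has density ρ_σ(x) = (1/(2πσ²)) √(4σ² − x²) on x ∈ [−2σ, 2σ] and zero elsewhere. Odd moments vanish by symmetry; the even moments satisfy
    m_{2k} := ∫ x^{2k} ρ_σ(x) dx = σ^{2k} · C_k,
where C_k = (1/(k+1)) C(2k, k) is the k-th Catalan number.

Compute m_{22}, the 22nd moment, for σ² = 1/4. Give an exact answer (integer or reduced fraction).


By the scaled semicircle moment identity, m_{2k} = σ^{2k} · C_k with k = 11.
C_11 = (1/(k+1)) · C(2k, k) = (1/12) · C(22, 11) = (1/12) · 705432 = 58786.
σ^{2k} = (σ²)^k = (1/4)^11 = 1/4194304.

Therefore m_{22} = σ^{22} · C_11 = (1/4194304) · 58786 = 29393/2097152.


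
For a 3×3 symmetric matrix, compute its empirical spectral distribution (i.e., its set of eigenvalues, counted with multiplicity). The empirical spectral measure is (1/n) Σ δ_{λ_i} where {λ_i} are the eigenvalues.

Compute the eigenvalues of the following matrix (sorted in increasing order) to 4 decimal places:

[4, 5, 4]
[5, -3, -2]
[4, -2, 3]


Since M is real symmetric, all three eigenvalues are real; they are the roots of det(λI − M) = λ³ − (tr M) λ² + s λ − det M, where s is the sum of the principal 2×2 minors.
tr M = 4 + (-3) + 3 = 4.
s = (4·(-3) − 5²) + (4·3 − 4²) + ((-3)·3 − (-2)²) = -37 + (-4) + (-13) = -54.
det M (expand along row 1) = 4·(-13) − 5·23 + 4·2 = -159.
Characteristic polynomial: λ³ − 4λ² − 54λ + 159 = 0.
Substitute λ = y + (tr M)/3 = y + 1.333333 to remove the quadratic term: y³ + p·y + q = 0 with p = s − (tr M)²/3 = -59.333333 and q = −2(tr M)³/27 + (tr M)·s/3 − det M = 82.259259.
Three real roots ⇒ use the trigonometric (Viète) form: r = 2√(−p/3) = 8.894443, φ = arccos(3q/(p·r)) = arccos(-0.467615) = 2.057387 rad.
y_k = r·cos(φ/3 − 2πk/3) for k = 0, 1, 2 gives y = 6.883546, 1.436334, -8.319880.
λ_k = y_k + 1.333333 gives λ = 8.2169, 2.7697, -6.9865 (check: the sum is 4.0000 = tr M).

Eigenvalues sorted in increasing order: [-6.9865, 2.7697, 8.2169].


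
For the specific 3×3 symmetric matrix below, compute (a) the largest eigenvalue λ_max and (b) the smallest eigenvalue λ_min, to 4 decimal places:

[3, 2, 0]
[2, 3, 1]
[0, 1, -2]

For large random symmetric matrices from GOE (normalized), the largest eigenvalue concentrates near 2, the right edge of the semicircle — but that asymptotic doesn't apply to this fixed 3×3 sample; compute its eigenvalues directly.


Since M is real symmetric, all three eigenvalues are real; they are the roots of det(λI − M) = λ³ − (tr M) λ² + s λ − det M, where s is the sum of the principal 2×2 minors.
tr M = 3 + 3 + (-2) = 4.
s = (3·3 − 2²) + (3·(-2) − 0²) + (3·(-2) − 1²) = 5 + (-6) + (-7) = -8.
det M (expand along row 1) = 3·(-7) − 2·(-4) + 0·2 = -13.
Characteristic polynomial: λ³ − 4λ² − 8λ + 13 = 0.
Substitute λ = y + (tr M)/3 = y + 1.333333 to remove the quadratic term: y³ + p·y + q = 0 with p = s − (tr M)²/3 = -13.333333 and q = −2(tr M)³/27 + (tr M)·s/3 − det M = -2.407407.
Three real roots ⇒ use the trigonometric (Viète) form: r = 2√(−p/3) = 4.216370, φ = arccos(3q/(p·r)) = arccos(0.128468) = 1.441973 rad.
y_k = r·cos(φ/3 − 2πk/3) for k = 0, 1, 2 gives y = 3.738618, -0.181000, -3.557618.
λ_k = y_k + 1.333333 gives λ = 5.0720, 1.1523, -2.2243 (check: the sum is 4.0000 = tr M).

Hence λ_max = 5.0720 and λ_min = -2.2243.


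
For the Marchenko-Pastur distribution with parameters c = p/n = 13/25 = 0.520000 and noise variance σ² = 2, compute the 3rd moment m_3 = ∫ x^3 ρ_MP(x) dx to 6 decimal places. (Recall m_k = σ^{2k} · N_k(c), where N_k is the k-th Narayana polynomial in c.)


E[X³] = σ⁶ (1 + 3c + c²) (third MP moment). With σ² = 2 (so σ⁶ = 8) and c = 13/25 = 0.520000: E[X³] = 8 · (1 + 3·0.520000 + (0.520000)²) = 8 · 2.830400.

So E[X^3] = 22.643200.


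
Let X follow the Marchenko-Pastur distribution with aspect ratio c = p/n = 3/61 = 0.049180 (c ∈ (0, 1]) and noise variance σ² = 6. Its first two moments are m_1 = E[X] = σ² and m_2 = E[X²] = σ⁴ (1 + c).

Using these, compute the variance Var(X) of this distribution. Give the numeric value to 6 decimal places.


m_1 = E[X] = σ² = 6, so m_1² = 36.
m_2 = E[X²] = σ⁴ (1 + c) = 36 · (1 + 0.049180) = 36 · 1.049180 = 37.770492.
(Note m_2 − m_1² simplifies to c · σ⁴ = 0.049180 · 36.)

Var(X) = m_2 − m_1² = 37.770492 − 36 = 1.770492.


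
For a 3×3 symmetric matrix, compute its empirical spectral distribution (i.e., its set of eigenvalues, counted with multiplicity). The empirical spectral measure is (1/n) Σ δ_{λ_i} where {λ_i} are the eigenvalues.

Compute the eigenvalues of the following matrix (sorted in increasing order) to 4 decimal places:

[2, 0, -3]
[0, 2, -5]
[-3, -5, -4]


Since M is real symmetric, all three eigenvalues are real; they are the roots of det(λI − M) = λ³ − (tr M) λ² + s λ − det M, where s is the sum of the principal 2×2 minors.
tr M = 2 + 2 + (-4) = 0.
s = (2·2 − 0²) + (2·(-4) − (-3)²) + (2·(-4) − (-5)²) = 4 + (-17) + (-33) = -46.
det M (expand along row 1) = 2·(-33) − 0·(-15) + (-3)·6 = -84.
Characteristic polynomial: λ³ − 46λ + 84 = 0.
Substitute λ = y + (tr M)/3 = y + 0.000000 to remove the quadratic term: y³ + p·y + q = 0 with p = s − (tr M)²/3 = -46.000000 and q = −2(tr M)³/27 + (tr M)·s/3 − det M = 84.000000.
Three real roots ⇒ use the trigonometric (Viète) form: r = 2√(−p/3) = 7.831560, φ = arccos(3q/(p·r)) = arccos(-0.699511) = 2.345509 rad.
y_k = r·cos(φ/3 − 2πk/3) for k = 0, 1, 2 gives y = 5.557439, 2.000000, -7.557439.
λ_k = y_k + 0.000000 gives λ = 5.5574, 2.0000, -7.5574 (check: the sum is 0.0000 = tr M).

Eigenvalues sorted in increasing order: [-7.5574, 2.0000, 5.5574].


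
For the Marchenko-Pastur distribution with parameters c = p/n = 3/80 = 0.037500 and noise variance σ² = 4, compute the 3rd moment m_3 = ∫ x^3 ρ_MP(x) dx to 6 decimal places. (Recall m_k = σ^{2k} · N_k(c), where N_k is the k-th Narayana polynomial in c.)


E[X³] = σ⁶ (1 + 3c + c²) (third MP moment). With σ² = 4 (so σ⁶ = 64) and c = 3/80 = 0.037500: E[X³] = 64 · (1 + 3·0.037500 + (0.037500)²) = 64 · 1.113906.

So E[X^3] = 71.290000.


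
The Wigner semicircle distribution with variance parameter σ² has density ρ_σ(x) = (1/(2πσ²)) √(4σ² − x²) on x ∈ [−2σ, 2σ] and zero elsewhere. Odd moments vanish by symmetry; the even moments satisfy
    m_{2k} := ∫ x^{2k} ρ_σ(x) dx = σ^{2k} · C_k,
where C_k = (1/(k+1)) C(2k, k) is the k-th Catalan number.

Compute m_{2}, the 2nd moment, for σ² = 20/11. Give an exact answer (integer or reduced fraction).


By the scaled semicircle moment identity, m_{2k} = σ^{2k} · C_k with k = 1.
C_1 = (1/(k+1)) · C(2k, k) = (1/2) · C(2, 1) = (1/2) · 2 = 1.
σ^{2k} = (σ²)^k = (20/11)^1 = 20/11.

Therefore m_{2} = σ^{2} · C_1 = (20/11) · 1 = 20/11.


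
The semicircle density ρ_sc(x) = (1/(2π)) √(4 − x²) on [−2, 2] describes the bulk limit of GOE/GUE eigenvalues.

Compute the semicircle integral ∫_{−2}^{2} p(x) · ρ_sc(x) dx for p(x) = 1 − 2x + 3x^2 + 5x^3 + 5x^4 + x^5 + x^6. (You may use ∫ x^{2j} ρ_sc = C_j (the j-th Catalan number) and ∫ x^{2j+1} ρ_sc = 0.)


Write p(x) = Σ a_i x^i, split into monomials and integrate each against ρ_sc separately.
Using ∫ x^{2j} ρ_sc = C_j = (1/(j+1)) C(2j, j) (Catalan numbers) and ∫ x^{2j+1} ρ_sc = 0 (odd monomials vanish by symmetry):
  i = 0 (even): a_0 · C_{0} = 1 · 1 = 1
  i = 1 (odd): ∫ x^1 ρ_sc = 0 (vanishes)
  i = 2 (even): a_2 · C_{1} = 3 · 1 = 3
  i = 3 (odd): ∫ x^3 ρ_sc = 0 (vanishes)
  i = 4 (even): a_4 · C_{2} = 5 · 2 = 10
  i = 5 (odd): ∫ x^5 ρ_sc = 0 (vanishes)
  i = 6 (even): a_6 · C_{3} = 1 · 5 = 5

Summing the contributions: ∫_{−2}^{2} p(x) ρ_sc(x) dx = 1 + 3 + 10 + 5 = 19.


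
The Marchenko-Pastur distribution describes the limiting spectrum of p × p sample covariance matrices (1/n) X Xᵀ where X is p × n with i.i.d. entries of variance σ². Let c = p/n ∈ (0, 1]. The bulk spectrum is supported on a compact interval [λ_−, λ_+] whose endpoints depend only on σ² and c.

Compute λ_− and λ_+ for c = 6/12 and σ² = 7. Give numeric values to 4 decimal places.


c = 6/12 = 0.500000; √c = 0.707107.
λ_− = σ² (1 − √c)² = 7 · (1 − 0.707107)² = 7 · (0.292893)² = 0.600505.
λ_+ = σ² (1 + √c)² = 7 · (1 + 0.707107)² = 7 · (1.707107)² = 20.399495.

Rounded to 4 decimal places: λ_− ≈ 0.6005, λ_+ ≈ 20.3995.


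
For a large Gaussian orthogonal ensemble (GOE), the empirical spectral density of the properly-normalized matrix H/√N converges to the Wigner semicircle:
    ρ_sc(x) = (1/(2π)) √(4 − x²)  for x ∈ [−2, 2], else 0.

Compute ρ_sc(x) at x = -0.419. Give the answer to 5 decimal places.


ρ_sc(x) = (1/(2π)) √(4 − x²). With x = -0.419:
  4 − x² = 4 − (-0.419)² = 4 − 0.175561 = 3.824439.
  √(4 − x²) = 1.955617.
  1/(2π) = 0.159155.
  ρ_sc(-0.419) = 0.159155 · 1.955617 = 0.311246.

Rounded to 5 decimal places: ρ_sc(-0.419) ≈ 0.31125.


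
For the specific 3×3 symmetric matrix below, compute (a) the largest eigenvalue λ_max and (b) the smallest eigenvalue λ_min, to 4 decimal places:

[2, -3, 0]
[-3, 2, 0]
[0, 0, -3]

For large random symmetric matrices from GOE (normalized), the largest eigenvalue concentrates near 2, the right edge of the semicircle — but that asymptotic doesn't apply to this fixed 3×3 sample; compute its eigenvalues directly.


Since M is real symmetric, all three eigenvalues are real; they are the roots of det(λI − M) = λ³ − (tr M) λ² + s λ − det M, where s is the sum of the principal 2×2 minors.
tr M = 2 + 2 + (-3) = 1.
s = (2·2 − (-3)²) + (2·(-3) − 0²) + (2·(-3) − 0²) = -5 + (-6) + (-6) = -17.
det M (expand along row 1) = 2·(-6) − (-3)·9 + 0·0 = 15.
Characteristic polynomial: λ³ − λ² − 17λ − 15 = 0.
Substitute λ = y + (tr M)/3 = y + 0.333333 to remove the quadratic term: y³ + p·y + q = 0 with p = s − (tr M)²/3 = -17.333333 and q = −2(tr M)³/27 + (tr M)·s/3 − det M = -20.740741.
Three real roots ⇒ use the trigonometric (Viète) form: r = 2√(−p/3) = 4.807402, φ = arccos(3q/(p·r)) = arccos(0.746712) = 0.727692 rad.
y_k = r·cos(φ/3 − 2πk/3) for k = 0, 1, 2 gives y = 4.666667, -1.333333, -3.333333.
λ_k = y_k + 0.333333 gives λ = 5.0000, -1.0000, -3.0000 (check: the sum is 1.0000 = tr M).

Hence λ_max = 5.0000 and λ_min = -3.0000.


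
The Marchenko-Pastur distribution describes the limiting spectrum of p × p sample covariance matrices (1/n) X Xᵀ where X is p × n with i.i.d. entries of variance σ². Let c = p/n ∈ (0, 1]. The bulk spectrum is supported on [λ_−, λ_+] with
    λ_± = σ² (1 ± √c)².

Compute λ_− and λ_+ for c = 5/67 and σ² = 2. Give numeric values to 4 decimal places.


c = 5/67 = 0.074627; √c = 0.273179.
λ_− = σ² (1 − √c)² = 2 · (1 − 0.273179)² = 2 · (0.726821)² = 1.056537.
λ_+ = σ² (1 + √c)² = 2 · (1 + 0.273179)² = 2 · (1.273179)² = 3.241970.

Rounded to 4 decimal places: λ_− ≈ 1.0565, λ_+ ≈ 3.2420.


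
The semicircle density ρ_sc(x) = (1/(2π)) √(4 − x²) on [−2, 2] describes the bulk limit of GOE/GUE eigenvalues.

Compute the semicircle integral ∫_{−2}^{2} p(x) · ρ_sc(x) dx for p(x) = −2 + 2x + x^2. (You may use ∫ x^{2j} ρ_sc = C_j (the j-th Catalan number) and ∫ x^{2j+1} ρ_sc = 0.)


Write p(x) = Σ a_i x^i, split into monomials and integrate each against ρ_sc separately.
Using ∫ x^{2j} ρ_sc = C_j = (1/(j+1)) C(2j, j) (Catalan numbers) and ∫ x^{2j+1} ρ_sc = 0 (odd monomials vanish by symmetry):
  i = 0 (even): a_0 · C_{0} = -2 · 1 = -2
  i = 1 (odd): ∫ x^1 ρ_sc = 0 (vanishes)
  i = 2 (even): a_2 · C_{1} = 1 · 1 = 1

Summing the contributions: ∫_{−2}^{2} p(x) ρ_sc(x) dx = (-2) + 1 = -1.


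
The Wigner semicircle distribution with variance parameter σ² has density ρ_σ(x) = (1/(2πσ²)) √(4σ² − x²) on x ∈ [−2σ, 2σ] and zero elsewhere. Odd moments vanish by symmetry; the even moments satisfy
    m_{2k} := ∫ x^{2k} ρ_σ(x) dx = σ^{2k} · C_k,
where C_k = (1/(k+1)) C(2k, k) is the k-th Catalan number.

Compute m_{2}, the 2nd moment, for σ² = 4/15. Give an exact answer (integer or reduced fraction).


By the scaled semicircle moment identity, m_{2k} = σ^{2k} · C_k with k = 1.
C_1 = (1/(k+1)) · C(2k, k) = (1/2) · C(2, 1) = (1/2) · 2 = 1.
σ^{2k} = (σ²)^k = (4/15)^1 = 4/15.

Therefore m_{2} = σ^{2} · C_1 = (4/15) · 1 = 4/15.


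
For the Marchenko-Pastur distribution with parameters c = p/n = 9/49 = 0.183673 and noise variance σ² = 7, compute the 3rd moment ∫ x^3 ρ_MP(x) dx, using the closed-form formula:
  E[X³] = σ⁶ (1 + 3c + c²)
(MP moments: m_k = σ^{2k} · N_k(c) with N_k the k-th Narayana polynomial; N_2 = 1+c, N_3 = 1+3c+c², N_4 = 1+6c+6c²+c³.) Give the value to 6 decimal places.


E[X³] = σ⁶ (1 + 3c + c²) (third MP moment). With σ² = 7 (so σ⁶ = 343) and c = 9/49 = 0.183673: E[X³] = 343 · (1 + 3·0.183673 + (0.183673)²) = 343 · 1.584756.

So E[X^3] = 543.571429.


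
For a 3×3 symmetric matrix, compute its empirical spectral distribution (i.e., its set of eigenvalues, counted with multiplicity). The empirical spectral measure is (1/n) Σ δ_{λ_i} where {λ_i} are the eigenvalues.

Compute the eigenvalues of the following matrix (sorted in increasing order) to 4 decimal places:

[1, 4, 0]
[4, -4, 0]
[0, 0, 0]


Since M is real symmetric, all three eigenvalues are real; they are the roots of det(λI − M) = λ³ − (tr M) λ² + s λ − det M, where s is the sum of the principal 2×2 minors.
tr M = 1 + (-4) + 0 = -3.
s = (1·(-4) − 4²) + (1·0 − 0²) + ((-4)·0 − 0²) = -20 + 0 + 0 = -20.
det M (expand along row 1) = 1·0 − 4·0 + 0·0 = 0.
Characteristic polynomial: λ³ + 3λ² − 20λ = 0.
Substitute λ = y + (tr M)/3 = y − 1.000000 to remove the quadratic term: y³ + p·y + q = 0 with p = s − (tr M)²/3 = -23.000000 and q = −2(tr M)³/27 + (tr M)·s/3 − det M = 22.000000.
Three real roots ⇒ use the trigonometric (Viète) form: r = 2√(−p/3) = 5.537749, φ = arccos(3q/(p·r)) = arccos(-0.518183) = 2.115521 rad.
y_k = r·cos(φ/3 − 2πk/3) for k = 0, 1, 2 gives y = 4.216991, 1.000000, -5.216991.
λ_k = y_k − 1.000000 gives λ = 3.2170, 0.0000, -6.2170 (check: the sum is -3.0000 = tr M).

Eigenvalues sorted in increasing order: [-6.2170, 0.0000, 3.2170].


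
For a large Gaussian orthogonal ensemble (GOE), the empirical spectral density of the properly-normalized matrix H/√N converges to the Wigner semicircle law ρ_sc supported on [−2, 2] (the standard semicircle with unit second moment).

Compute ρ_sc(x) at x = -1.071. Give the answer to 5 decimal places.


ρ_sc(x) = (1/(2π)) √(4 − x²). With x = -1.071:
  4 − x² = 4 − (-1.071)² = 4 − 1.147041 = 2.852959.
  √(4 − x²) = 1.689070.
  1/(2π) = 0.159155.
  ρ_sc(-1.071) = 0.159155 · 1.689070 = 0.268824.

Rounded to 5 decimal places: ρ_sc(-1.071) ≈ 0.26882.


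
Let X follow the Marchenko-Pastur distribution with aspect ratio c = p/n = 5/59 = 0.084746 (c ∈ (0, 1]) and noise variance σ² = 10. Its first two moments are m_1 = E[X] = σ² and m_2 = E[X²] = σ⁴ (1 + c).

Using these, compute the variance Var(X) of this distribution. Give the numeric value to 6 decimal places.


m_1 = E[X] = σ² = 10, so m_1² = 100.
m_2 = E[X²] = σ⁴ (1 + c) = 100 · (1 + 0.084746) = 100 · 1.084746 = 108.474576.
(Note m_2 − m_1² simplifies to c · σ⁴ = 0.084746 · 100.)

Var(X) = m_2 − m_1² = 108.474576 − 100 = 8.474576.


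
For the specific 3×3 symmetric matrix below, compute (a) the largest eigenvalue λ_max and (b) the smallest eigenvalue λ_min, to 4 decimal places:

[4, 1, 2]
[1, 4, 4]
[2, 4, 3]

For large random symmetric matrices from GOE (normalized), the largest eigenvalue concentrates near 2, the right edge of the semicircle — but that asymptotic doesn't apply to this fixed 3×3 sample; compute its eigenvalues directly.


Since M is real symmetric, all three eigenvalues are real; they are the roots of det(λI − M) = λ³ − (tr M) λ² + s λ − det M, where s is the sum of the principal 2×2 minors.
tr M = 4 + 4 + 3 = 11.
s = (4·4 − 1²) + (4·3 − 2²) + (4·3 − 4²) = 15 + 8 + (-4) = 19.
det M (expand along row 1) = 4·(-4) − 1·(-5) + 2·(-4) = -19.
Characteristic polynomial: λ³ − 11λ² + 19λ + 19 = 0.
Substitute λ = y + (tr M)/3 = y + 3.666667 to remove the quadratic term: y³ + p·y + q = 0 with p = s − (tr M)²/3 = -21.333333 and q = −2(tr M)³/27 + (tr M)·s/3 − det M = -9.925926.
Three real roots ⇒ use the trigonometric (Viète) form: r = 2√(−p/3) = 5.333333, φ = arccos(3q/(p·r)) = arccos(0.261719) = 1.305994 rad.
y_k = r·cos(φ/3 − 2πk/3) for k = 0, 1, 2 gives y = 4.835895, -0.470149, -4.365746.
λ_k = y_k + 3.666667 gives λ = 8.5026, 3.1965, -0.6991 (check: the sum is 11.0000 = tr M).

Hence λ_max = 8.5026 and λ_min = -0.6991.


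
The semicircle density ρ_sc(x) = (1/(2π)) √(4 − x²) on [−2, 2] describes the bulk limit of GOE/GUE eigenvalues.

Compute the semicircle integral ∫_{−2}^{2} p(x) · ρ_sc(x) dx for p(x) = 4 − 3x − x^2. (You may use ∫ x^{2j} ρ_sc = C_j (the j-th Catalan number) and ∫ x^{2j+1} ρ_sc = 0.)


Write p(x) = Σ a_i x^i, split into monomials and integrate each against ρ_sc separately.
Using ∫ x^{2j} ρ_sc = C_j = (1/(j+1)) C(2j, j) (Catalan numbers) and ∫ x^{2j+1} ρ_sc = 0 (odd monomials vanish by symmetry):
  i = 0 (even): a_0 · C_{0} = 4 · 1 = 4
  i = 1 (odd): ∫ x^1 ρ_sc = 0 (vanishes)
  i = 2 (even): a_2 · C_{1} = -1 · 1 = -1

Summing the contributions: ∫_{−2}^{2} p(x) ρ_sc(x) dx = 4 + (-1) = 3.


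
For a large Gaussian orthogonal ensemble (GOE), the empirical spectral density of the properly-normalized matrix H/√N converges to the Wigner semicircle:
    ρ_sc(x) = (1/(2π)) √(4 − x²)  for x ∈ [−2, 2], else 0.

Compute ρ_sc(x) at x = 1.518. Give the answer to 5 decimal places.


ρ_sc(x) = (1/(2π)) √(4 − x²). With x = 1.518:
  4 − x² = 4 − (1.518)² = 4 − 2.304324 = 1.695676.
  √(4 − x²) = 1.302181.
  1/(2π) = 0.159155.
  ρ_sc(1.518) = 0.159155 · 1.302181 = 0.207249.

Rounded to 5 decimal places: ρ_sc(1.518) ≈ 0.20725.


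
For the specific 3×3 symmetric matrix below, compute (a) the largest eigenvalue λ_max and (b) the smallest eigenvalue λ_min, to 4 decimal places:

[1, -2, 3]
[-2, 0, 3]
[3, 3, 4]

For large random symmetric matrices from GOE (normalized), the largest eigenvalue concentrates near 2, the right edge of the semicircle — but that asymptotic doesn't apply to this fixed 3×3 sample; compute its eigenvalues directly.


Since M is real symmetric, all three eigenvalues are real; they are the roots of det(λI − M) = λ³ − (tr M) λ² + s λ − det M, where s is the sum of the principal 2×2 minors.
tr M = 1 + 0 + 4 = 5.
s = (1·0 − (-2)²) + (1·4 − 3²) + (0·4 − 3²) = -4 + (-5) + (-9) = -18.
det M (expand along row 1) = 1·(-9) − (-2)·(-17) + 3·(-6) = -61.
Characteristic polynomial: λ³ − 5λ² − 18λ + 61 = 0.
Substitute λ = y + (tr M)/3 = y + 1.666667 to remove the quadratic term: y³ + p·y + q = 0 with p = s − (tr M)²/3 = -26.333333 and q = −2(tr M)³/27 + (tr M)·s/3 − det M = 21.740741.
Three real roots ⇒ use the trigonometric (Viète) form: r = 2√(−p/3) = 5.925463, φ = arccos(3q/(p·r)) = arccos(-0.417992) = 2.002030 rad.
y_k = r·cos(φ/3 − 2πk/3) for k = 0, 1, 2 gives y = 4.654266, 0.848822, -5.503088.
λ_k = y_k + 1.666667 gives λ = 6.3209, 2.5155, -3.8364 (check: the sum is 5.0000 = tr M).

Hence λ_max = 6.3209 and λ_min = -3.8364.


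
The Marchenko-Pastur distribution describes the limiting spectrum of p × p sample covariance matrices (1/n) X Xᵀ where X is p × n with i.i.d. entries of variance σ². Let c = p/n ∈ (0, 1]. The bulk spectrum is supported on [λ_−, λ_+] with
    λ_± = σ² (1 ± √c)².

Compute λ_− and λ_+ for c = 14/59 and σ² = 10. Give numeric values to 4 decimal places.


c = 14/59 = 0.237288; √c = 0.487122.
λ_− = σ² (1 − √c)² = 10 · (1 − 0.487122)² = 10 · (0.512878)² = 2.630435.
λ_+ = σ² (1 + √c)² = 10 · (1 + 0.487122)² = 10 · (1.487122)² = 22.115327.

Rounded to 4 decimal places: λ_− ≈ 2.6304, λ_+ ≈ 22.1153.


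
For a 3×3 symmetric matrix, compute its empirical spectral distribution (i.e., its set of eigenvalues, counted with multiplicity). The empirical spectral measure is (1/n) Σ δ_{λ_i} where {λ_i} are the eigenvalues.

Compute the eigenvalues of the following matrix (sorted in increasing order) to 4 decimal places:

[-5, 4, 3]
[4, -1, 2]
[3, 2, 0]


Since M is real symmetric, all three eigenvalues are real; they are the roots of det(λI − M) = λ³ − (tr M) λ² + s λ − det M, where s is the sum of the principal 2×2 minors.
tr M = -5 + (-1) + 0 = -6.
s = ((-5)·(-1) − 4²) + ((-5)·0 − 3²) + ((-1)·0 − 2²) = -11 + (-9) + (-4) = -24.
det M (expand along row 1) = (-5)·(-4) − 4·(-6) + 3·11 = 77.
Characteristic polynomial: λ³ + 6λ² − 24λ − 77 = 0.
Substitute λ = y + (tr M)/3 = y − 2.000000 to remove the quadratic term: y³ + p·y + q = 0 with p = s − (tr M)²/3 = -36.000000 and q = −2(tr M)³/27 + (tr M)·s/3 − det M = -13.000000.
Three real roots ⇒ use the trigonometric (Viète) form: r = 2√(−p/3) = 6.928203, φ = arccos(3q/(p·r)) = arccos(0.156366) = 1.413786 rad.
y_k = r·cos(φ/3 − 2πk/3) for k = 0, 1, 2 gives y = 6.173001, -0.362434, -5.810568.
λ_k = y_k − 2.000000 gives λ = 4.1730, -2.3624, -7.8106 (check: the sum is -6.0000 = tr M).

Eigenvalues sorted in increasing order: [-7.8106, -2.3624, 4.1730].


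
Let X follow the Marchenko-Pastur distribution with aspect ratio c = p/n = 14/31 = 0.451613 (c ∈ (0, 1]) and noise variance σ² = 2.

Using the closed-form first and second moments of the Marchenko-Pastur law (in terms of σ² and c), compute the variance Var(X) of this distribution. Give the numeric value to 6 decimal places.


Recall the MP moments m_1 = E[X] = σ² and m_2 = E[X²] = σ⁴ (1 + c).
m_1 = E[X] = σ² = 2, so m_1² = 4.
m_2 = E[X²] = σ⁴ (1 + c) = 4 · (1 + 0.451613) = 4 · 1.451613 = 5.806452.
(Note m_2 − m_1² simplifies to c · σ⁴ = 0.451613 · 4.)

Var(X) = m_2 − m_1² = 5.806452 − 4 = 1.806452.


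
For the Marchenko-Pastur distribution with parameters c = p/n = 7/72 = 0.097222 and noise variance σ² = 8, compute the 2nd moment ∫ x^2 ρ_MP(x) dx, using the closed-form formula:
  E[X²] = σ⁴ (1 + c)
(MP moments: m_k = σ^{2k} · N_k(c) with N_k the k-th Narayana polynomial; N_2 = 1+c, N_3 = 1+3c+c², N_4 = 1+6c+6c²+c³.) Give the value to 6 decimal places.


E[X²] = σ⁴ (1 + c) (second MP moment). With σ² = 8 (so σ⁴ = 64) and c = 7/72 = 0.097222: E[X²] = 64 · (1 + 0.097222) = 64 · 1.097222.

So E[X^2] = 70.222222.


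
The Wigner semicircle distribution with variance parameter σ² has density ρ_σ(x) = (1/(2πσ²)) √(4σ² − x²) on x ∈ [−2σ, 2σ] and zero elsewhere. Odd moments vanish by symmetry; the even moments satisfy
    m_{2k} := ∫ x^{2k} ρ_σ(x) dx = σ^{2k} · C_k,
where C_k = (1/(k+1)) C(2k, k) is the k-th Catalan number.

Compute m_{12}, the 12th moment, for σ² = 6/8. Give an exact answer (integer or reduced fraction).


By the scaled semicircle moment identity, m_{2k} = σ^{2k} · C_k with k = 6.
C_6 = (1/(k+1)) · C(2k, k) = (1/7) · C(12, 6) = (1/7) · 924 = 132.
σ^{2k} = (σ²)^k = (6/8)^6 = 729/4096.

Therefore m_{12} = σ^{12} · C_6 = (729/4096) · 132 = 24057/1024.


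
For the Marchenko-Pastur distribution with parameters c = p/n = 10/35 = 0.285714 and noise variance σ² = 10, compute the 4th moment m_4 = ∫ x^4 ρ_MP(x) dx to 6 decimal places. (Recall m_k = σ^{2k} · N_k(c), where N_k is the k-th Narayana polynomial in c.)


E[X⁴] = σ⁸ (1 + 6c + 6c² + c³) (fourth MP moment). With σ² = 10 (so σ⁸ = 10000) and c = 10/35 = 0.285714: E[X⁴] = 10000 · (1 + 6·0.285714 + 6·(0.285714)² + (0.285714)³) = 10000 · 3.227405.

So E[X^4] = 32274.052478.


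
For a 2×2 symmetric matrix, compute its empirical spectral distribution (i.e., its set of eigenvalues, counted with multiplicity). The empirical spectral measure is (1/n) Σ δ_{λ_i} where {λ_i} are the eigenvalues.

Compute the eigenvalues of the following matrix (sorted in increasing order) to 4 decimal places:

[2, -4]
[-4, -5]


Since M is real symmetric, both eigenvalues are real; they are the roots of det(λI − M) = λ² − (tr M) λ + det M.
tr M = 2 + (-5) = -3.
det M = 2·(-5) − (-4)² = -10 − 16 = -26.
Characteristic polynomial: λ² + 3λ − 26 = 0.
Discriminant Δ = (tr M)² − 4·det M = 9 − (-104) = 113; √Δ = 10.630146.
λ = (tr M ± √Δ)/2 = (-3 ± 10.630146)/2, giving (tr M − √Δ)/2 = -6.8151 and (tr M + √Δ)/2 = 3.8151.

Eigenvalues sorted in increasing order: [-6.8151, 3.8151].


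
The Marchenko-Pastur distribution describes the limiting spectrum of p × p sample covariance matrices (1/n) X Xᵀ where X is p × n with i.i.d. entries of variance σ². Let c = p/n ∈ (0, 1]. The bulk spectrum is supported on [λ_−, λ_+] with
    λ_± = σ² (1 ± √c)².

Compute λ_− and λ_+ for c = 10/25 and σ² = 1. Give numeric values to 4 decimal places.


c = 10/25 = 0.400000; √c = 0.632456.
λ_− = σ² (1 − √c)² = 1 · (1 − 0.632456)² = 1 · (0.367544)² = 0.135089.
λ_+ = σ² (1 + √c)² = 1 · (1 + 0.632456)² = 1 · (1.632456)² = 2.664911.

Rounded to 4 decimal places: λ_− ≈ 0.1351, λ_+ ≈ 2.6649.


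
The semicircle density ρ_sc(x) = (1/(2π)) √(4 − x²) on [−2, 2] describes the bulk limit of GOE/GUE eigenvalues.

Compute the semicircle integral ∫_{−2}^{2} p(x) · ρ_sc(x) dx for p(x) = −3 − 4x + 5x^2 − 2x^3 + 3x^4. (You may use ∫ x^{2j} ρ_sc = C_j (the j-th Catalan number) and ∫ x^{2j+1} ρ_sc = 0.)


Write p(x) = Σ a_i x^i, split into monomials and integrate each against ρ_sc separately.
Using ∫ x^{2j} ρ_sc = C_j = (1/(j+1)) C(2j, j) (Catalan numbers) and ∫ x^{2j+1} ρ_sc = 0 (odd monomials vanish by symmetry):
  i = 0 (even): a_0 · C_{0} = -3 · 1 = -3
  i = 1 (odd): ∫ x^1 ρ_sc = 0 (vanishes)
  i = 2 (even): a_2 · C_{1} = 5 · 1 = 5
  i = 3 (odd): ∫ x^3 ρ_sc = 0 (vanishes)
  i = 4 (even): a_4 · C_{2} = 3 · 2 = 6

Summing the contributions: ∫_{−2}^{2} p(x) ρ_sc(x) dx = (-3) + 5 + 6 = 8.


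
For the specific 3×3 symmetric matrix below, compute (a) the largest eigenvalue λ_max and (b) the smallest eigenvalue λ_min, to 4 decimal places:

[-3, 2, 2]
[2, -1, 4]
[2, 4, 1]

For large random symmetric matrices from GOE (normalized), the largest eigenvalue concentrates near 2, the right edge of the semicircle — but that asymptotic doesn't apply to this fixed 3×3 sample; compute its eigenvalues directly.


Since M is real symmetric, all three eigenvalues are real; they are the roots of det(λI − M) = λ³ − (tr M) λ² + s λ − det M, where s is the sum of the principal 2×2 minors.
tr M = -3 + (-1) + 1 = -3.
s = ((-3)·(-1) − 2²) + ((-3)·1 − 2²) + ((-1)·1 − 4²) = -1 + (-7) + (-17) = -25.
det M (expand along row 1) = (-3)·(-17) − 2·(-6) + 2·10 = 83.
Characteristic polynomial: λ³ + 3λ² − 25λ − 83 = 0.
Substitute λ = y + (tr M)/3 = y − 1.000000 to remove the quadratic term: y³ + p·y + q = 0 with p = s − (tr M)²/3 = -28.000000 and q = −2(tr M)³/27 + (tr M)·s/3 − det M = -56.000000.
Three real roots ⇒ use the trigonometric (Viète) form: r = 2√(−p/3) = 6.110101, φ = arccos(3q/(p·r)) = arccos(0.981981) = 0.190126 rad.
y_k = r·cos(φ/3 − 2πk/3) for k = 0, 1, 2 gives y = 6.097835, -2.713792, -3.384043.
λ_k = y_k − 1.000000 gives λ = 5.0978, -3.7138, -4.3840 (check: the sum is -3.0000 = tr M).

Hence λ_max = 5.0978 and λ_min = -4.3840.


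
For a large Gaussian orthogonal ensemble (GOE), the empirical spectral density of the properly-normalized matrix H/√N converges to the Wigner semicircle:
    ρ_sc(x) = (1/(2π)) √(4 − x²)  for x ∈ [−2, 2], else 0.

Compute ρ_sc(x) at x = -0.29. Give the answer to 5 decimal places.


ρ_sc(x) = (1/(2π)) √(4 − x²). With x = -0.29:
  4 − x² = 4 − (-0.29)² = 4 − 0.084100 = 3.915900.
  √(4 − x²) = 1.978863.
  1/(2π) = 0.159155.
  ρ_sc(-0.29) = 0.159155 · 1.978863 = 0.314946.

Rounded to 5 decimal places: ρ_sc(-0.29) ≈ 0.31495.


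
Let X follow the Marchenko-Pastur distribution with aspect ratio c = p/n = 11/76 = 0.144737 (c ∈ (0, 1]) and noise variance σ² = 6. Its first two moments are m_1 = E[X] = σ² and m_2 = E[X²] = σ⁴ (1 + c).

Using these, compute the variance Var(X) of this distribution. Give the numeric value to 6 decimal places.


m_1 = E[X] = σ² = 6, so m_1² = 36.
m_2 = E[X²] = σ⁴ (1 + c) = 36 · (1 + 0.144737) = 36 · 1.144737 = 41.210526.
(Note m_2 − m_1² simplifies to c · σ⁴ = 0.144737 · 36.)

Var(X) = m_2 − m_1² = 41.210526 − 36 = 5.210526.


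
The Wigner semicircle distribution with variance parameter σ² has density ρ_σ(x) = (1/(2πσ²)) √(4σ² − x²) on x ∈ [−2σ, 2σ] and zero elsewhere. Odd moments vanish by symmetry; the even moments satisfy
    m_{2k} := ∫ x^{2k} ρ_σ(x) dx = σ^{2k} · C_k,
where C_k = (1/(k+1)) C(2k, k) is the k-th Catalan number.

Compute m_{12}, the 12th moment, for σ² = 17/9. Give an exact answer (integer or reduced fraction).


By the scaled semicircle moment identity, m_{2k} = σ^{2k} · C_k with k = 6.
C_6 = (1/(k+1)) · C(2k, k) = (1/7) · C(12, 6) = (1/7) · 924 = 132.
σ^{2k} = (σ²)^k = (17/9)^6 = 24137569/531441.

Therefore m_{12} = σ^{12} · C_6 = (24137569/531441) · 132 = 1062053036/177147.


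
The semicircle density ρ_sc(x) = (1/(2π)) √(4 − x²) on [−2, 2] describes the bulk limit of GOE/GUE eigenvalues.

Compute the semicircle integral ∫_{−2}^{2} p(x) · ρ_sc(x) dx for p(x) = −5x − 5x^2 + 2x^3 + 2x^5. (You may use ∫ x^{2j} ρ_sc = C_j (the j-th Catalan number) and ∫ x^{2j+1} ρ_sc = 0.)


Write p(x) = Σ a_i x^i, split into monomials and integrate each against ρ_sc separately.
Using ∫ x^{2j} ρ_sc = C_j = (1/(j+1)) C(2j, j) (Catalan numbers) and ∫ x^{2j+1} ρ_sc = 0 (odd monomials vanish by symmetry):
  i = 1 (odd): ∫ x^1 ρ_sc = 0 (vanishes)
  i = 2 (even): a_2 · C_{1} = -5 · 1 = -5
  i = 3 (odd): ∫ x^3 ρ_sc = 0 (vanishes)
  i = 5 (odd): ∫ x^5 ρ_sc = 0 (vanishes)

Summing the contributions: ∫_{−2}^{2} p(x) ρ_sc(x) dx = -5.


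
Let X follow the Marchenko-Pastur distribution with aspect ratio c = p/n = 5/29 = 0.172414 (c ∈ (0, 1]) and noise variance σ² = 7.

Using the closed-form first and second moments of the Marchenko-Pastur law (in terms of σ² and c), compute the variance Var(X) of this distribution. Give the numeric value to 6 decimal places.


Recall the MP moments m_1 = E[X] = σ² and m_2 = E[X²] = σ⁴ (1 + c).
m_1 = E[X] = σ² = 7, so m_1² = 49.
m_2 = E[X²] = σ⁴ (1 + c) = 49 · (1 + 0.172414) = 49 · 1.172414 = 57.448276.
(Note m_2 − m_1² simplifies to c · σ⁴ = 0.172414 · 49.)

Var(X) = m_2 − m_1² = 57.448276 − 49 = 8.448276.


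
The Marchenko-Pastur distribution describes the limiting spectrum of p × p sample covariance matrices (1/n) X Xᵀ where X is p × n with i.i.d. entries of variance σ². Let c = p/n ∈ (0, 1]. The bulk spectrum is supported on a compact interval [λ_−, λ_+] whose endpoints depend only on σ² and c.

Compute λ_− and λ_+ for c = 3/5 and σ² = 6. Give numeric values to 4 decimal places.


c = 3/5 = 0.600000; √c = 0.774597.
λ_− = σ² (1 − √c)² = 6 · (1 − 0.774597)² = 6 · (0.225403)² = 0.304840.
λ_+ = σ² (1 + √c)² = 6 · (1 + 0.774597)² = 6 · (1.774597)² = 18.895160.

Rounded to 4 decimal places: λ_− ≈ 0.3048, λ_+ ≈ 18.8952.


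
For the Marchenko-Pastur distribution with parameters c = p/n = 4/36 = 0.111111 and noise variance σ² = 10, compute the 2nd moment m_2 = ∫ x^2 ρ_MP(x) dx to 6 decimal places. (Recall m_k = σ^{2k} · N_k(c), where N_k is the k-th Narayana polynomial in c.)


E[X²] = σ⁴ (1 + c) (second MP moment). With σ² = 10 (so σ⁴ = 100) and c = 4/36 = 0.111111: E[X²] = 100 · (1 + 0.111111) = 100 · 1.111111.

So E[X^2] = 111.111111.


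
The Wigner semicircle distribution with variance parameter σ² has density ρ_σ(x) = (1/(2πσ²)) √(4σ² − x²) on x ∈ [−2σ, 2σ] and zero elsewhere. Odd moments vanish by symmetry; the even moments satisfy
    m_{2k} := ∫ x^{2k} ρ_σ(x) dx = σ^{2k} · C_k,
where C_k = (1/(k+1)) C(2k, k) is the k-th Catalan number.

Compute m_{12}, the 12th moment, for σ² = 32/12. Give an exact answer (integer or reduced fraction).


By the scaled semicircle moment identity, m_{2k} = σ^{2k} · C_k with k = 6.
C_6 = (1/(k+1)) · C(2k, k) = (1/7) · C(12, 6) = (1/7) · 924 = 132.
σ^{2k} = (σ²)^k = (32/12)^6 = 262144/729.

Therefore m_{12} = σ^{12} · C_6 = (262144/729) · 132 = 11534336/243.


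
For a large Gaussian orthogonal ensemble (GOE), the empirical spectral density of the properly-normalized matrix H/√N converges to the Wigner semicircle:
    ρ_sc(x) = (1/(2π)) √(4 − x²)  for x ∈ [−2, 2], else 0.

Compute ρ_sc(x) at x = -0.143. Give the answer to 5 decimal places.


ρ_sc(x) = (1/(2π)) √(4 − x²). With x = -0.143:
  4 − x² = 4 − (-0.143)² = 4 − 0.020449 = 3.979551.
  √(4 − x²) = 1.994881.
  1/(2π) = 0.159155.
  ρ_sc(-0.143) = 0.159155 · 1.994881 = 0.317495.

Rounded to 5 decimal places: ρ_sc(-0.143) ≈ 0.31750.


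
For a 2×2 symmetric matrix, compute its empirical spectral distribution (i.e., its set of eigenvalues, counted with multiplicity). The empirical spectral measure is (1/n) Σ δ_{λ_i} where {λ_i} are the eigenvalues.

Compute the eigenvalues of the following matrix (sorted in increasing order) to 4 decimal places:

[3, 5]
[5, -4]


Since M is real symmetric, both eigenvalues are real; they are the roots of det(λI − M) = λ² − (tr M) λ + det M.
tr M = 3 + (-4) = -1.
det M = 3·(-4) − 5² = -12 − 25 = -37.
Characteristic polynomial: λ² + λ − 37 = 0.
Discriminant Δ = (tr M)² − 4·det M = 1 − (-148) = 149; √Δ = 12.206556.
λ = (tr M ± √Δ)/2 = (-1 ± 12.206556)/2, giving (tr M − √Δ)/2 = -6.6033 and (tr M + √Δ)/2 = 5.6033.

Eigenvalues sorted in increasing order: [-6.6033, 5.6033].


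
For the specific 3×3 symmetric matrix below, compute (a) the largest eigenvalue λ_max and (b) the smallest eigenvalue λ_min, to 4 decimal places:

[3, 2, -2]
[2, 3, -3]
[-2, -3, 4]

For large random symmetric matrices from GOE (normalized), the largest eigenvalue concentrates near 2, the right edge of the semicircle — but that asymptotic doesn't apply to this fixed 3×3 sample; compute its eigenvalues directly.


Since M is real symmetric, all three eigenvalues are real; they are the roots of det(λI − M) = λ³ − (tr M) λ² + s λ − det M, where s is the sum of the principal 2×2 minors.
tr M = 3 + 3 + 4 = 10.
s = (3·3 − 2²) + (3·4 − (-2)²) + (3·4 − (-3)²) = 5 + 8 + 3 = 16.
det M (expand along row 1) = 3·3 − 2·2 + (-2)·0 = 5.
Characteristic polynomial: λ³ − 10λ² + 16λ − 5 = 0.
Substitute λ = y + (tr M)/3 = y + 3.333333 to remove the quadratic term: y³ + p·y + q = 0 with p = s − (tr M)²/3 = -17.333333 and q = −2(tr M)³/27 + (tr M)·s/3 − det M = -25.740741.
Three real roots ⇒ use the trigonometric (Viète) form: r = 2√(−p/3) = 4.807402, φ = arccos(3q/(p·r)) = arccos(0.926723) = 0.385202 rad.
y_k = r·cos(φ/3 − 2πk/3) for k = 0, 1, 2 gives y = 4.767827, -1.850807, -2.917020.
λ_k = y_k + 3.333333 gives λ = 8.1012, 1.4825, 0.4163 (check: the sum is 10.0000 = tr M).

Hence λ_max = 8.1012 and λ_min = 0.4163.


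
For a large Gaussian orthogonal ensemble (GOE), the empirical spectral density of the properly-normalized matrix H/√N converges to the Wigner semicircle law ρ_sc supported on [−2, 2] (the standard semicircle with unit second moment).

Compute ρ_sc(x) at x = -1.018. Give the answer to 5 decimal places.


ρ_sc(x) = (1/(2π)) √(4 − x²). With x = -1.018:
  4 − x² = 4 − (-1.018)² = 4 − 1.036324 = 2.963676.
  √(4 − x²) = 1.721533.
  1/(2π) = 0.159155.
  ρ_sc(-1.018) = 0.159155 · 1.721533 = 0.273990.

Rounded to 5 decimal places: ρ_sc(-1.018) ≈ 0.27399.


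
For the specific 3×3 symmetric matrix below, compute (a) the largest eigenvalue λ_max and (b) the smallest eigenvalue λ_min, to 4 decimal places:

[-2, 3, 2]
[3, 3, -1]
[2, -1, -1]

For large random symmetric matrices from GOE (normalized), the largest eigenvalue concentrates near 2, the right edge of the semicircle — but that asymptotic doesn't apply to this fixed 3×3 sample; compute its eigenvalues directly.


Since M is real symmetric, all three eigenvalues are real; they are the roots of det(λI − M) = λ³ − (tr M) λ² + s λ − det M, where s is the sum of the principal 2×2 minors.
tr M = -2 + 3 + (-1) = 0.
s = ((-2)·3 − 3²) + ((-2)·(-1) − 2²) + (3·(-1) − (-1)²) = -15 + (-2) + (-4) = -21.
det M (expand along row 1) = (-2)·(-4) − 3·(-1) + 2·(-9) = -7.
Characteristic polynomial: λ³ − 21λ + 7 = 0.
Substitute λ = y + (tr M)/3 = y + 0.000000 to remove the quadratic term: y³ + p·y + q = 0 with p = s − (tr M)²/3 = -21.000000 and q = −2(tr M)³/27 + (tr M)·s/3 − det M = 7.000000.
Three real roots ⇒ use the trigonometric (Viète) form: r = 2√(−p/3) = 5.291503, φ = arccos(3q/(p·r)) = arccos(-0.188982) = 1.760922 rad.
y_k = r·cos(φ/3 − 2πk/3) for k = 0, 1, 2 gives y = 4.405813, 0.335126, -4.740939.
λ_k = y_k + 0.000000 gives λ = 4.4058, 0.3351, -4.7409 (check: the sum is 0.0000 = tr M).

Hence λ_max = 4.4058 and λ_min = -4.7409.


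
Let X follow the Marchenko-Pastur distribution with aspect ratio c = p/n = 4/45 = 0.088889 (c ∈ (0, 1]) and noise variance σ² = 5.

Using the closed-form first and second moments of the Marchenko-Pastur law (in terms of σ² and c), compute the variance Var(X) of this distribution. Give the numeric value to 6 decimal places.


Recall the MP moments m_1 = E[X] = σ² and m_2 = E[X²] = σ⁴ (1 + c).
m_1 = E[X] = σ² = 5, so m_1² = 25.
m_2 = E[X²] = σ⁴ (1 + c) = 25 · (1 + 0.088889) = 25 · 1.088889 = 27.222222.
(Note m_2 − m_1² simplifies to c · σ⁴ = 0.088889 · 25.)

Var(X) = m_2 − m_1² = 27.222222 − 25 = 2.222222.


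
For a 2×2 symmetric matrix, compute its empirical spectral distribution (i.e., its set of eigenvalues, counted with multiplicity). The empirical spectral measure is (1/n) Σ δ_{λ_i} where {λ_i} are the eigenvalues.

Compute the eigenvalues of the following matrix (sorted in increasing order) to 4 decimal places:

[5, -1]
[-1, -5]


Since M is real symmetric, both eigenvalues are real; they are the roots of det(λI − M) = λ² − (tr M) λ + det M.
tr M = 5 + (-5) = 0.
det M = 5·(-5) − (-1)² = -25 − 1 = -26.
Characteristic polynomial: λ² − 26 = 0.
Discriminant Δ = (tr M)² − 4·det M = 0 − (-104) = 104; √Δ = 10.198039.
λ = (tr M ± √Δ)/2 = (0 ± 10.198039)/2, giving (tr M − √Δ)/2 = -5.0990 and (tr M + √Δ)/2 = 5.0990.

Eigenvalues sorted in increasing order: [-5.0990, 5.0990].
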